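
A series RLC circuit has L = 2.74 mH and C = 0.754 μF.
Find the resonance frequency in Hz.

Step 1 — Resonance condition Im(Z)=0 gives ω₀ = 1/√(LC).
Step 2 — ω₀ = 1/√(0.00274·7.54e-07) = 2.2e+04 rad/s.
Step 3 — f₀ = ω₀/(2π) = 3502 Hz.

f₀ = 3502 Hz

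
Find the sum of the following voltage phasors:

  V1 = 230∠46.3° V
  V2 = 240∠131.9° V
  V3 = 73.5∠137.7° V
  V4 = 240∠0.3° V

Step 1 — Convert each phasor to rectangular form:
  V1 = 230·(cos(46.3°) + j·sin(46.3°)) = 158.9 + j166.3 V
  V2 = 240·(cos(131.9°) + j·sin(131.9°)) = -160.3 + j178.6 V
  V3 = 73.5·(cos(137.7°) + j·sin(137.7°)) = -54.36 + j49.47 V
  V4 = 240·(cos(0.3°) + j·sin(0.3°)) = 240 + j1.257 V
Step 2 — Sum components: V_total = 184.3 + j395.6 V.
Step 3 — Convert to polar: |V_total| = 436.4 V, ∠V_total = 65.0°.

V_total = 436.4∠65.0° V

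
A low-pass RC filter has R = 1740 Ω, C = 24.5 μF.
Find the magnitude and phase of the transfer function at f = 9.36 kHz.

Step 1 — Angular frequency: ω = 2π·9360 = 5.881e+04 rad/s.
Step 2 — Transfer function: H(jω) = 1/(1 + jωRC).
Step 3 — Denominator: 1 + jωRC = 1 + j·5.881e+04·1740·2.45e-05 = 1 + j2507.
Step 4 — H = 1.591e-07 - j0.0003989.
Step 5 — Magnitude: |H| = 0.0003989 (-68.0 dB); phase: φ = -90.0°.

|H| = 0.0003989 (-68.0 dB), φ = -90.0°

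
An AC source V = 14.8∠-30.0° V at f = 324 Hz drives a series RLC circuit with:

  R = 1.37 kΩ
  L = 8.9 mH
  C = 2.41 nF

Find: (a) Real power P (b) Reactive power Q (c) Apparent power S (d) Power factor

Step 1 — Angular frequency: ω = 2π·f = 2π·324 = 2036 rad/s.
Step 2 — Component impedances:
  R: Z = R = 1370 Ω
  L: Z = jωL = j·2036·0.0089 = 0 + j18.12 Ω
  C: Z = 1/(jωC) = -j/(ω·C) = 0 - j2.038e+05 Ω
Step 3 — Series combination: Z_total = R + L + C = 1370 - j2.038e+05 Ω = 2.038e+05∠-89.6° Ω.
Step 4 — Source phasor: V = 14.8∠-30.0° V = 12.82 - j7.4 V.
Step 5 — Current: I = V / Z = 3.673e-05 + j6.264e-05 A = 7.262e-05∠59.6° A.
Step 6 — Complex power: S = V·I* = 7.224e-06 - j0.001075 VA.
Step 7 — Real power: P = Re(S) = 7.224e-06 W.
Step 8 — Reactive power: Q = Im(S) = -0.001075 VAR.
Step 9 — Apparent power: |S| = 0.001075 VA.
Step 10 — Power factor: PF = P/|S| = 0.006722 (leading).

(a) P = 7.224e-06 W  (b) Q = -0.001075 VAR  (c) S = 0.001075 VA  (d) PF = 0.006722 (leading)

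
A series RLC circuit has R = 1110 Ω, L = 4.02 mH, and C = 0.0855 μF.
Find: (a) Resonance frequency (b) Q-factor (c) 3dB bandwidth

Step 1 — Resonance: ω₀ = 1/√(LC) = 1/√(0.00402·8.55e-08) = 5.394e+04 rad/s.
Step 2 — f₀ = ω₀/(2π) = 8585 Hz.
Step 3 — Series Q: Q = ω₀L/R = 5.394e+04·0.00402/1110 = 0.1953.
Step 4 — Bandwidth: Δω = ω₀/Q = 2.761e+05 rad/s; BW = Δω/(2π) = 4.395e+04 Hz.

(a) f₀ = 8585 Hz  (b) Q = 0.1953  (c) BW = 4.395e+04 Hz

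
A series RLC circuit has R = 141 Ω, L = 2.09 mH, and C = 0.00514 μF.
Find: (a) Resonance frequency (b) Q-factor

Step 1 — Resonance condition Im(Z)=0 gives ω₀ = 1/√(LC).
Step 2 — ω₀ = 1/√(0.00209·5.14e-09) = 3.051e+05 rad/s.
Step 3 — f₀ = ω₀/(2π) = 4.856e+04 Hz.
Step 4 — Series Q: Q = ω₀L/R = 3.051e+05·0.00209/141 = 4.522.

(a) f₀ = 4.856e+04 Hz  (b) Q = 4.522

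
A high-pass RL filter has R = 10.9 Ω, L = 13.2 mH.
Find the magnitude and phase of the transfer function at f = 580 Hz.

Step 1 — Angular frequency: ω = 2π·580 = 3644 rad/s.
Step 2 — Transfer function: H(jω) = jωL/(R + jωL).
Step 3 — Numerator jωL = j·48.1; denominator R + jωL = 10.9 + j48.1.
Step 4 — H = 0.9512 + j0.2155.
Step 5 — Magnitude: |H| = 0.9753 (-0.2 dB); phase: φ = 12.8°.

|H| = 0.9753 (-0.2 dB), φ = 12.8°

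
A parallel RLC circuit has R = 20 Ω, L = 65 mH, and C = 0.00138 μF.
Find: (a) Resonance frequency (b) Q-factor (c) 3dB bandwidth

Step 1 — Resonance: ω₀ = 1/√(LC) = 1/√(0.065·1.38e-09) = 1.056e+05 rad/s.
Step 2 — f₀ = ω₀/(2π) = 1.68e+04 Hz.
Step 3 — Parallel Q: Q = R/(ω₀L) = 20/(1.056e+05·0.065) = 0.002914.
Step 4 — Bandwidth: Δω = ω₀/Q = 3.623e+07 rad/s; BW = Δω/(2π) = 5.766e+06 Hz.

(a) f₀ = 1.68e+04 Hz  (b) Q = 0.002914  (c) BW = 5.766e+06 Hz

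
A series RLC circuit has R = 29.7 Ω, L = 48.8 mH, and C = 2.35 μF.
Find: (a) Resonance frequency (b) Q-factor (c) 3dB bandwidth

Step 1 — Resonance condition Im(Z)=0 gives ω₀ = 1/√(LC).
Step 2 — ω₀ = 1/√(0.0488·2.35e-06) = 2953 rad/s.
Step 3 — f₀ = ω₀/(2π) = 470 Hz.
Step 4 — Series Q: Q = ω₀L/R = 2953·0.0488/29.7 = 4.852.
Step 5 — 3dB bandwidth: Δω = ω₀/Q = 608.6 rad/s; BW = Δω/(2π) = 96.86 Hz.

(a) f₀ = 470 Hz  (b) Q = 4.852  (c) BW = 96.86 Hz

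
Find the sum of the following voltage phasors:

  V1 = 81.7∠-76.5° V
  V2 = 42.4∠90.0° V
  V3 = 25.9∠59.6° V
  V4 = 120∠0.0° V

Step 1 — Convert each phasor to rectangular form:
  V1 = 81.7·(cos(-76.5°) + j·sin(-76.5°)) = 19.07 - j79.44 V
  V2 = 42.4·(cos(90.0°) + j·sin(90.0°)) = 0 + j42.4 V
  V3 = 25.9·(cos(59.6°) + j·sin(59.6°)) = 13.11 + j22.34 V
  V4 = 120·(cos(0.0°) + j·sin(0.0°)) = 120 V
Step 2 — Sum components: V_total = 152.2 - j14.7 V.
Step 3 — Convert to polar: |V_total| = 152.9 V, ∠V_total = -5.5°.

V_total = 152.9∠-5.5° V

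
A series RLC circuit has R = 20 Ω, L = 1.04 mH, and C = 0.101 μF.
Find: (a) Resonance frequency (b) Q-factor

Step 1 — Resonance condition Im(Z)=0 gives ω₀ = 1/√(LC).
Step 2 — ω₀ = 1/√(0.00104·1.01e-07) = 9.757e+04 rad/s.
Step 3 — f₀ = ω₀/(2π) = 1.553e+04 Hz.
Step 4 — Series Q: Q = ω₀L/R = 9.757e+04·0.00104/20 = 5.074.

(a) f₀ = 1.553e+04 Hz  (b) Q = 5.074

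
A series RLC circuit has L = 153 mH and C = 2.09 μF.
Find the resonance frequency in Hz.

Step 1 — Resonance condition Im(Z)=0 gives ω₀ = 1/√(LC).
Step 2 — ω₀ = 1/√(0.153·2.09e-06) = 1768 rad/s.
Step 3 — f₀ = ω₀/(2π) = 281.5 Hz.

f₀ = 281.5 Hz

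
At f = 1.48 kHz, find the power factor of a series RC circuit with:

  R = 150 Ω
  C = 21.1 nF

Step 1 — Angular frequency: ω = 2π·f = 2π·1480 = 9299 rad/s.
Step 2 — Component impedances:
  R: Z = R = 150 Ω
  C: Z = 1/(jωC) = -j/(ω·C) = 0 - j5097 Ω
Step 3 — Series combination: Z_total = R + C = 150 - j5097 Ω = 5099∠-88.3° Ω.
Step 4 — Power factor: PF = cos(φ) = Re(Z)/|Z| = 150/5099 = 0.02942.
Step 5 — Type: Im(Z) = -5097 ⇒ leading (phase φ = -88.3°).

PF = 0.02942 (leading, φ = -88.3°)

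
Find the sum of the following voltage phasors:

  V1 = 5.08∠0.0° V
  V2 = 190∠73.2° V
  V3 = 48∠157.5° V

Step 1 — Convert each phasor to rectangular form:
  V1 = 5.08·(cos(0.0°) + j·sin(0.0°)) = 5.08 V
  V2 = 190·(cos(73.2°) + j·sin(73.2°)) = 54.92 + j181.9 V
  V3 = 48·(cos(157.5°) + j·sin(157.5°)) = -44.35 + j18.37 V
Step 2 — Sum components: V_total = 15.65 + j200.3 V.
Step 3 — Convert to polar: |V_total| = 200.9 V, ∠V_total = 85.5°.

V_total = 200.9∠85.5° V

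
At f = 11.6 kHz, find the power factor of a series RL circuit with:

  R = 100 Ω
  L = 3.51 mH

Step 1 — Angular frequency: ω = 2π·f = 2π·1.16e+04 = 7.288e+04 rad/s.
Step 2 — Component impedances:
  R: Z = R = 100 Ω
  L: Z = jωL = j·7.288e+04·0.00351 = 0 + j255.8 Ω
Step 3 — Series combination: Z_total = R + L = 100 + j255.8 Ω = 274.7∠68.6° Ω.
Step 4 — Power factor: PF = cos(φ) = Re(Z)/|Z| = 100/274.68 = 0.3641.
Step 5 — Type: Im(Z) = 255.8 ⇒ lagging (phase φ = 68.6°).

PF = 0.3641 (lagging, φ = 68.6°)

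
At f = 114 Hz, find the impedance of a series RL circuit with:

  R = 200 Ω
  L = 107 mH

Step 1 — Angular frequency: ω = 2π·f = 2π·114 = 716.3 rad/s.
Step 2 — Component impedances:
  R: Z = R = 200 Ω
  L: Z = jωL = j·716.3·0.107 = 0 + j76.64 Ω
Step 3 — Series combination: Z_total = R + L = 200 + j76.64 Ω = 214.2∠21.0° Ω.

Z = 200 + j76.64 Ω = 214.2∠21.0° Ω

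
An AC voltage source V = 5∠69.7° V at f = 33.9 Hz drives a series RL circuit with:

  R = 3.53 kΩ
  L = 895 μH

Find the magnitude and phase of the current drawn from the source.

Step 1 — Angular frequency: ω = 2π·f = 2π·33.9 = 213 rad/s.
Step 2 — Component impedances:
  R: Z = R = 3530 Ω
  L: Z = jωL = j·213·0.000895 = 0 + j0.1906 Ω
Step 3 — Series combination: Z_total = R + L = 3530 + j0.1906 Ω = 3530∠0.0° Ω.
Step 4 — Source phasor: V = 5∠69.7° V = 1.735 + j4.689 V.
Step 5 — Ohm's law: I = V / Z_total = (1.735 + j4.689) / (3530 + j0.1906) = 0.0004915 + j0.001328 A.
Step 6 — Convert to polar: |I| = 0.001416 A, ∠I = 69.7°.

I = 0.001416∠69.7° A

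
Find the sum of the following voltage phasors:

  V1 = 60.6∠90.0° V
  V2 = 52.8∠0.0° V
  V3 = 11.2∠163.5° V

Step 1 — Convert each phasor to rectangular form:
  V1 = 60.6·(cos(90.0°) + j·sin(90.0°)) = 0 + j60.6 V
  V2 = 52.8·(cos(0.0°) + j·sin(0.0°)) = 52.8 V
  V3 = 11.2·(cos(163.5°) + j·sin(163.5°)) = -10.74 + j3.181 V
Step 2 — Sum components: V_total = 42.06 + j63.78 V.
Step 3 — Convert to polar: |V_total| = 76.4 V, ∠V_total = 56.6°.

V_total = 76.4∠56.6° V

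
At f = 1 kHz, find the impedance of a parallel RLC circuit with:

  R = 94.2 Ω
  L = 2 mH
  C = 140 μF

Step 1 — Angular frequency: ω = 2π·f = 2π·1000 = 6283 rad/s.
Step 2 — Component impedances:
  R: Z = R = 94.2 Ω
  L: Z = jωL = j·6283·0.002 = 0 + j12.57 Ω
  C: Z = 1/(jωC) = -j/(ω·C) = 0 - j1.137 Ω
Step 3 — Parallel combination: 1/Z_total = 1/R + 1/L + 1/C; Z_total = 0.01658 - j1.25 Ω = 1.25∠-89.2° Ω.

Z = 0.01658 - j1.25 Ω = 1.25∠-89.2° Ω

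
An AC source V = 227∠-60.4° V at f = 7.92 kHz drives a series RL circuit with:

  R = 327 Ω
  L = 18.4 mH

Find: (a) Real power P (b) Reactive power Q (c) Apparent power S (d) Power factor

Step 1 — Angular frequency: ω = 2π·f = 2π·7920 = 4.976e+04 rad/s.
Step 2 — Component impedances:
  R: Z = R = 327 Ω
  L: Z = jωL = j·4.976e+04·0.0184 = 0 + j915.6 Ω
Step 3 — Series combination: Z_total = R + L = 327 + j915.6 Ω = 972.3∠70.3° Ω.
Step 4 — Source phasor: V = 227∠-60.4° V = 112.1 - j197.4 V.
Step 5 — Current: I = V / Z = -0.1524 - j0.1769 A = 0.2335∠-130.7° A.
Step 6 — Complex power: S = V·I* = 17.82 + j49.91 VA.
Step 7 — Real power: P = Re(S) = 17.82 W.
Step 8 — Reactive power: Q = Im(S) = 49.91 VAR.
Step 9 — Apparent power: |S| = 53 VA.
Step 10 — Power factor: PF = P/|S| = 0.3363 (lagging).

(a) P = 17.82 W  (b) Q = 49.91 VAR  (c) S = 53 VA  (d) PF = 0.3363 (lagging)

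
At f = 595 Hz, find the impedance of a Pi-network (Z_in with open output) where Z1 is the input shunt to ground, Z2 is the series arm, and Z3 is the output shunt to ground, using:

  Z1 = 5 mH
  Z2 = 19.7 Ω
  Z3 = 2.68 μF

Step 1 — Angular frequency: ω = 2π·f = 2π·595 = 3738 rad/s.
Step 2 — Component impedances:
  Z1: Z = jωL = j·3738·0.005 = 0 + j18.69 Ω
  Z2: Z = R = 19.7 Ω
  Z3: Z = 1/(jωC) = -j/(ω·C) = 0 - j99.81 Ω
Step 3 — With open output, the series arm Z2 and the output shunt Z3 appear in series to ground: Z2 + Z3 = 19.7 - j99.81 Ω.
Step 4 — Parallel with input shunt Z1: Z_in = Z1 || (Z2 + Z3) = 0.9879 + j22.76 Ω = 22.78∠87.5° Ω.

Z = 0.9879 + j22.76 Ω = 22.78∠87.5° Ω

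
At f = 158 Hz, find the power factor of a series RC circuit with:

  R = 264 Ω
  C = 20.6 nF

Step 1 — Angular frequency: ω = 2π·f = 2π·158 = 992.7 rad/s.
Step 2 — Component impedances:
  R: Z = R = 264 Ω
  C: Z = 1/(jωC) = -j/(ω·C) = 0 - j4.89e+04 Ω
Step 3 — Series combination: Z_total = R + C = 264 - j4.89e+04 Ω = 4.89e+04∠-89.7° Ω.
Step 4 — Power factor: PF = cos(φ) = Re(Z)/|Z| = 264/4.89e+04 = 0.005399.
Step 5 — Type: Im(Z) = -4.89e+04 ⇒ leading (phase φ = -89.7°).

PF = 0.005399 (leading, φ = -89.7°)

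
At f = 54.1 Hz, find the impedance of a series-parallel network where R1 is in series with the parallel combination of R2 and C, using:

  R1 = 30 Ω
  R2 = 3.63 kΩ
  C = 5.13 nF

Step 1 — Angular frequency: ω = 2π·f = 2π·54.1 = 339.9 rad/s.
Step 2 — Component impedances:
  R1: Z = R = 30 Ω
  R2: Z = R = 3630 Ω
  C: Z = 1/(jωC) = -j/(ω·C) = 0 - j5.735e+05 Ω
Step 3 — Parallel branch: R2 || C = 1/(1/R2 + 1/C) = 3630 - j22.98 Ω.
Step 4 — Series with R1: Z_total = R1 + (R2 || C) = 3660 - j22.98 Ω = 3660∠-0.4° Ω.

Z = 3660 - j22.98 Ω = 3660∠-0.4° Ω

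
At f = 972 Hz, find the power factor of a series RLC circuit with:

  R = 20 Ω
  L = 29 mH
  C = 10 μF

Step 1 — Angular frequency: ω = 2π·f = 2π·972 = 6107 rad/s.
Step 2 — Component impedances:
  R: Z = R = 20 Ω
  L: Z = jωL = j·6107·0.029 = 0 + j177.1 Ω
  C: Z = 1/(jωC) = -j/(ω·C) = 0 - j16.37 Ω
Step 3 — Series combination: Z_total = R + L + C = 20 + j160.7 Ω = 162∠82.9° Ω.
Step 4 — Power factor: PF = cos(φ) = Re(Z)/|Z| = 20/162 = 0.1235.
Step 5 — Type: Im(Z) = 160.7 ⇒ lagging (phase φ = 82.9°).

PF = 0.1235 (lagging, φ = 82.9°)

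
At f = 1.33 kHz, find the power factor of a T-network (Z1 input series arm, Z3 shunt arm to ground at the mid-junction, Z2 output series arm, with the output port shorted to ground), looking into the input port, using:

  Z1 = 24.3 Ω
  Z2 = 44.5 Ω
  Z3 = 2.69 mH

Step 1 — Angular frequency: ω = 2π·f = 2π·1330 = 8357 rad/s.
Step 2 — Component impedances:
  Z1: Z = R = 24.3 Ω
  Z2: Z = R = 44.5 Ω
  Z3: Z = jωL = j·8357·0.00269 = 0 + j22.48 Ω
Step 3 — With the output port shorted to ground, the output series arm Z2 runs from the junction to ground; the shunt arm Z3 also runs from the junction to ground. They appear in parallel: Z3 || Z2 = 9.047 + j17.91 Ω.
Step 4 — Series with input arm Z1: Z_in = Z1 + (Z3 || Z2) = 33.35 + j17.91 Ω = 37.85∠28.2° Ω.
Step 5 — Power factor: PF = cos(φ) = Re(Z)/|Z| = 33.347/37.852 = 0.881.
Step 6 — Type: Im(Z) = 17.91 ⇒ lagging (phase φ = 28.2°).

PF = 0.881 (lagging, φ = 28.2°)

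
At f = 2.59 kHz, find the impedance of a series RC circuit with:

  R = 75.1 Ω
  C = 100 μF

Step 1 — Angular frequency: ω = 2π·f = 2π·2590 = 1.627e+04 rad/s.
Step 2 — Component impedances:
  R: Z = R = 75.1 Ω
  C: Z = 1/(jωC) = -j/(ω·C) = 0 - j0.6145 Ω
Step 3 — Series combination: Z_total = R + C = 75.1 - j0.6145 Ω = 75.1∠-0.5° Ω.

Z = 75.1 - j0.6145 Ω = 75.1∠-0.5° Ω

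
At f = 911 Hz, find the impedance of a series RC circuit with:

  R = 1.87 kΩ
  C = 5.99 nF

Step 1 — Angular frequency: ω = 2π·f = 2π·911 = 5724 rad/s.
Step 2 — Component impedances:
  R: Z = R = 1870 Ω
  C: Z = 1/(jωC) = -j/(ω·C) = 0 - j2.917e+04 Ω
Step 3 — Series combination: Z_total = R + C = 1870 - j2.917e+04 Ω = 2.923e+04∠-86.3° Ω.

Z = 1870 - j2.917e+04 Ω = 2.923e+04∠-86.3° Ω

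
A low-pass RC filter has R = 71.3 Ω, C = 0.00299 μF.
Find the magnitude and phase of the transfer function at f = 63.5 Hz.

Step 1 — Angular frequency: ω = 2π·63.5 = 399 rad/s.
Step 2 — Transfer function: H(jω) = 1/(1 + jωRC).
Step 3 — Denominator: 1 + jωRC = 1 + j·399·71.3·2.99e-09 = 1 + j8.506e-05.
Step 4 — H = 1 - j8.506e-05.
Step 5 — Magnitude: |H| = 1 (-0.0 dB); phase: φ = -0.0°.

|H| = 1 (-0.0 dB), φ = -0.0°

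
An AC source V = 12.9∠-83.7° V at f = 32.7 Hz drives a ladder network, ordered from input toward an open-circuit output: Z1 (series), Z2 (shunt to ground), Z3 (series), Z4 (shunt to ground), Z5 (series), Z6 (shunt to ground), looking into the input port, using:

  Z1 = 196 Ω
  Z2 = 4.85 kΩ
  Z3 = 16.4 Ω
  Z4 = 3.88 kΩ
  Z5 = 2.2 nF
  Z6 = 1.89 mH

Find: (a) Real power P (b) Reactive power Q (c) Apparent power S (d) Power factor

Step 1 — Angular frequency: ω = 2π·f = 2π·32.7 = 205.5 rad/s.
Step 2 — Component impedances:
  Z1: Z = R = 196 Ω
  Z2: Z = R = 4850 Ω
  Z3: Z = R = 16.4 Ω
  Z4: Z = R = 3880 Ω
  Z5: Z = 1/(jωC) = -j/(ω·C) = 0 - j2.212e+06 Ω
  Z6: Z = jωL = j·205.5·0.00189 = 0 + j0.3883 Ω
Step 3 — Ladder network (open output): work backward from the far end, alternating series and parallel combinations. Z_in = 2357 - j2.092 Ω = 2357∠-0.1° Ω.
Step 4 — Source phasor: V = 12.9∠-83.7° V = 1.416 - j12.82 V.
Step 5 — Current: I = V / Z = 0.0006055 - j0.00544 A = 0.005474∠-83.6° A.
Step 6 — Complex power: S = V·I* = 0.07061 - j6.27e-05 VA.
Step 7 — Real power: P = Re(S) = 0.07061 W.
Step 8 — Reactive power: Q = Im(S) = -6.27e-05 VAR.
Step 9 — Apparent power: |S| = 0.07061 VA.
Step 10 — Power factor: PF = P/|S| = 1 (leading).

(a) P = 0.07061 W  (b) Q = -6.27e-05 VAR  (c) S = 0.07061 VA  (d) PF = 1 (leading)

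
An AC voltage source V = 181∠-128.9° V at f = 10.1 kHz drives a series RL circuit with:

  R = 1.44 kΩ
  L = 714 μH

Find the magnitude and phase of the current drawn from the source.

Step 1 — Angular frequency: ω = 2π·f = 2π·1.01e+04 = 6.346e+04 rad/s.
Step 2 — Component impedances:
  R: Z = R = 1440 Ω
  L: Z = jωL = j·6.346e+04·0.000714 = 0 + j45.31 Ω
Step 3 — Series combination: Z_total = R + L = 1440 + j45.31 Ω = 1441∠1.8° Ω.
Step 4 — Source phasor: V = 181∠-128.9° V = -113.7 - j140.9 V.
Step 5 — Ohm's law: I = V / Z_total = (-113.7 - j140.9) / (1440 + j45.31) = -0.08193 - j0.09524 A.
Step 6 — Convert to polar: |I| = 0.1256 A, ∠I = -130.7°.

I = 0.1256∠-130.7° A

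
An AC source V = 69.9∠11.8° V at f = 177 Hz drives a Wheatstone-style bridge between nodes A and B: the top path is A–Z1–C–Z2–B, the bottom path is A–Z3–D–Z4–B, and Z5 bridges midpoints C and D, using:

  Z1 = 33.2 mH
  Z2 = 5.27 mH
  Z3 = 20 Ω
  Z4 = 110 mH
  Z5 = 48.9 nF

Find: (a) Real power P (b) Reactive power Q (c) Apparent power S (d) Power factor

Step 1 — Angular frequency: ω = 2π·f = 2π·177 = 1112 rad/s.
Step 2 — Component impedances:
  Z1: Z = jωL = j·1112·0.0332 = 0 + j36.92 Ω
  Z2: Z = jωL = j·1112·0.00527 = 0 + j5.861 Ω
  Z3: Z = R = 20 Ω
  Z4: Z = jωL = j·1112·0.11 = 0 + j122.3 Ω
  Z5: Z = 1/(jωC) = -j/(ω·C) = 0 - j1.839e+04 Ω
Step 3 — Bridge requires nodal analysis (the Z5 bridge couples midpoints C and D, so the two paths cannot be reduced to a simple series/parallel combination). Setting node B to ground and injecting 1 A at node A, the 3-node admittance system at A, C, D solves to V_A = Z_AB = 1.312 + j31.9 Ω = 31.92∠87.6° Ω.
Step 4 — Source phasor: V = 69.9∠11.8° V = 68.42 + j14.29 V.
Step 5 — Current: I = V / Z = 0.5355 - j2.123 A = 2.19∠-75.8° A.
Step 6 — Complex power: S = V·I* = 6.289 + j152.9 VA.
Step 7 — Real power: P = Re(S) = 6.289 W.
Step 8 — Reactive power: Q = Im(S) = 152.9 VAR.
Step 9 — Apparent power: |S| = 153.1 VA.
Step 10 — Power factor: PF = P/|S| = 0.04109 (lagging).

(a) P = 6.289 W  (b) Q = 152.9 VAR  (c) S = 153.1 VA  (d) PF = 0.04109 (lagging)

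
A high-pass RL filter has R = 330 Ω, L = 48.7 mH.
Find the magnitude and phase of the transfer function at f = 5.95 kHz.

Step 1 — Angular frequency: ω = 2π·5950 = 3.738e+04 rad/s.
Step 2 — Transfer function: H(jω) = jωL/(R + jωL).
Step 3 — Numerator jωL = j·1821; denominator R + jωL = 330 + j1821.
Step 4 — H = 0.9682 + j0.1755.
Step 5 — Magnitude: |H| = 0.984 (-0.1 dB); phase: φ = 10.3°.

|H| = 0.984 (-0.1 dB), φ = 10.3°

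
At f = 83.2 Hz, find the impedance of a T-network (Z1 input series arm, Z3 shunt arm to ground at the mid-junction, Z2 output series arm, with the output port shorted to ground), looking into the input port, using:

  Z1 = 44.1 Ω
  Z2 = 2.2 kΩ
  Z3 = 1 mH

Step 1 — Angular frequency: ω = 2π·f = 2π·83.2 = 522.8 rad/s.
Step 2 — Component impedances:
  Z1: Z = R = 44.1 Ω
  Z2: Z = R = 2200 Ω
  Z3: Z = jωL = j·522.8·0.001 = 0 + j0.5228 Ω
Step 3 — With the output port shorted to ground, the output series arm Z2 runs from the junction to ground; the shunt arm Z3 also runs from the junction to ground. They appear in parallel: Z3 || Z2 = 0.0001242 + j0.5228 Ω.
Step 4 — Series with input arm Z1: Z_in = Z1 + (Z3 || Z2) = 44.1 + j0.5228 Ω = 44.1∠0.7° Ω.

Z = 44.1 + j0.5228 Ω = 44.1∠0.7° Ω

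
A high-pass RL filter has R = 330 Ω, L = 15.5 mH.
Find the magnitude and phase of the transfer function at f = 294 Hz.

Step 1 — Angular frequency: ω = 2π·294 = 1847 rad/s.
Step 2 — Transfer function: H(jω) = jωL/(R + jωL).
Step 3 — Numerator jωL = j·28.63; denominator R + jωL = 330 + j28.63.
Step 4 — H = 0.007472 + j0.08612.
Step 5 — Magnitude: |H| = 0.08644 (-21.3 dB); phase: φ = 85.0°.

|H| = 0.08644 (-21.3 dB), φ = 85.0°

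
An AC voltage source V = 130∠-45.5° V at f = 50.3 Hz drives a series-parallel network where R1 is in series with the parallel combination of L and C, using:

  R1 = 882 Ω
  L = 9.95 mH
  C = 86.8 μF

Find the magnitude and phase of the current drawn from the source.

Step 1 — Angular frequency: ω = 2π·f = 2π·50.3 = 316 rad/s.
Step 2 — Component impedances:
  R1: Z = R = 882 Ω
  L: Z = jωL = j·316·0.00995 = 0 + j3.145 Ω
  C: Z = 1/(jωC) = -j/(ω·C) = 0 - j36.45 Ω
Step 3 — Parallel branch: L || C = 1/(1/L + 1/C) = 0 + j3.442 Ω.
Step 4 — Series with R1: Z_total = R1 + (L || C) = 882 + j3.442 Ω = 882∠0.2° Ω.
Step 5 — Source phasor: V = 130∠-45.5° V = 91.12 - j92.72 V.
Step 6 — Ohm's law: I = V / Z_total = (91.12 - j92.72) / (882 + j3.442) = 0.1029 - j0.1055 A.
Step 7 — Convert to polar: |I| = 0.1474 A, ∠I = -45.7°.

I = 0.1474∠-45.7° A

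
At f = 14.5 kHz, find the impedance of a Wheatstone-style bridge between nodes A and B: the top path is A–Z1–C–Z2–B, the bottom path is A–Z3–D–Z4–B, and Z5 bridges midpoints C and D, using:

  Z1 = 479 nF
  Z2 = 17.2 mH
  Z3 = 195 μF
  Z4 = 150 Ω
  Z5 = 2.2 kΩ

Step 1 — Angular frequency: ω = 2π·f = 2π·1.45e+04 = 9.111e+04 rad/s.
Step 2 — Component impedances:
  Z1: Z = 1/(jωC) = -j/(ω·C) = 0 - j22.91 Ω
  Z2: Z = jωL = j·9.111e+04·0.0172 = 0 + j1567 Ω
  Z3: Z = 1/(jωC) = -j/(ω·C) = 0 - j0.05629 Ω
  Z4: Z = R = 150 Ω
  Z5: Z = R = 2200 Ω
Step 3 — Bridge requires nodal analysis (the Z5 bridge couples midpoints C and D, so the two paths cannot be reduced to a simple series/parallel combination). Setting node B to ground and injecting 1 A at node A, the 3-node admittance system at A, C, D solves to V_A = Z_AB = 148.6 + j14.38 Ω = 149.3∠5.5° Ω.

Z = 148.6 + j14.38 Ω = 149.3∠5.5° Ω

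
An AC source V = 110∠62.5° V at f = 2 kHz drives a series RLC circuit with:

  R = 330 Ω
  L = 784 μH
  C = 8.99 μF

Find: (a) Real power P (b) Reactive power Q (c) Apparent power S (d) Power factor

Step 1 — Angular frequency: ω = 2π·f = 2π·2000 = 1.257e+04 rad/s.
Step 2 — Component impedances:
  R: Z = R = 330 Ω
  L: Z = jωL = j·1.257e+04·0.000784 = 0 + j9.852 Ω
  C: Z = 1/(jωC) = -j/(ω·C) = 0 - j8.852 Ω
Step 3 — Series combination: Z_total = R + L + C = 330 + j1 Ω = 330∠0.2° Ω.
Step 4 — Source phasor: V = 110∠62.5° V = 50.79 + j97.57 V.
Step 5 — Current: I = V / Z = 0.1548 + j0.2952 A = 0.3333∠62.3° A.
Step 6 — Complex power: S = V·I* = 36.67 + j0.1111 VA.
Step 7 — Real power: P = Re(S) = 36.67 W.
Step 8 — Reactive power: Q = Im(S) = 0.1111 VAR.
Step 9 — Apparent power: |S| = 36.67 VA.
Step 10 — Power factor: PF = P/|S| = 1 (lagging).

(a) P = 36.67 W  (b) Q = 0.1111 VAR  (c) S = 36.67 VA  (d) PF = 1 (lagging)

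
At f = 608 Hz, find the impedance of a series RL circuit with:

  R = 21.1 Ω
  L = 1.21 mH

Step 1 — Angular frequency: ω = 2π·f = 2π·608 = 3820 rad/s.
Step 2 — Component impedances:
  R: Z = R = 21.1 Ω
  L: Z = jωL = j·3820·0.00121 = 0 + j4.622 Ω
Step 3 — Series combination: Z_total = R + L = 21.1 + j4.622 Ω = 21.6∠12.4° Ω.

Z = 21.1 + j4.622 Ω = 21.6∠12.4° Ω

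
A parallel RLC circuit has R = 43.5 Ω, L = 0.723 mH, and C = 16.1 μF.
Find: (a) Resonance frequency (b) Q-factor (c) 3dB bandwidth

Step 1 — Resonance: ω₀ = 1/√(LC) = 1/√(0.000723·1.61e-05) = 9269 rad/s.
Step 2 — f₀ = ω₀/(2π) = 1475 Hz.
Step 3 — Parallel Q: Q = R/(ω₀L) = 43.5/(9269·0.000723) = 6.491.
Step 4 — Bandwidth: Δω = ω₀/Q = 1428 rad/s; BW = Δω/(2π) = 227.3 Hz.

(a) f₀ = 1475 Hz  (b) Q = 6.491  (c) BW = 227.3 Hz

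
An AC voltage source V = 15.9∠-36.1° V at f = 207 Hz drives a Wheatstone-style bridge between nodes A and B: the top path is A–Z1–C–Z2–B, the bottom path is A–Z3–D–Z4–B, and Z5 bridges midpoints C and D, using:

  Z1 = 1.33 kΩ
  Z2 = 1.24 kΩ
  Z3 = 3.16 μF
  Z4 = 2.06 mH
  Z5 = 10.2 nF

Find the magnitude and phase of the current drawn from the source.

Step 1 — Angular frequency: ω = 2π·f = 2π·207 = 1301 rad/s.
Step 2 — Component impedances:
  Z1: Z = R = 1330 Ω
  Z2: Z = R = 1240 Ω
  Z3: Z = 1/(jωC) = -j/(ω·C) = 0 - j243.3 Ω
  Z4: Z = jωL = j·1301·0.00206 = 0 + j2.679 Ω
  Z5: Z = 1/(jωC) = -j/(ω·C) = 0 - j7.538e+04 Ω
Step 3 — Bridge requires nodal analysis (the Z5 bridge couples midpoints C and D, so the two paths cannot be reduced to a simple series/parallel combination). Setting node B to ground and injecting 1 A at node A, the 3-node admittance system at A, C, D solves to V_A = Z_AB = 22.3 - j238.4 Ω = 239.4∠-84.7° Ω.
Step 4 — Source phasor: V = 15.9∠-36.1° V = 12.85 - j9.368 V.
Step 5 — Ohm's law: I = V / Z_total = (12.85 - j9.368) / (22.3 - j238.4) = 0.04396 + j0.04978 A.
Step 6 — Convert to polar: |I| = 0.06642 A, ∠I = 48.6°.

I = 0.06642∠48.6° A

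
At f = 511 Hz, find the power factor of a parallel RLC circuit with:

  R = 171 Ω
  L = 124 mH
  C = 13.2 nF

Step 1 — Angular frequency: ω = 2π·f = 2π·511 = 3211 rad/s.
Step 2 — Component impedances:
  R: Z = R = 171 Ω
  L: Z = jωL = j·3211·0.124 = 0 + j398.1 Ω
  C: Z = 1/(jωC) = -j/(ω·C) = 0 - j2.36e+04 Ω
Step 3 — Parallel combination: 1/Z_total = 1/R + 1/L + 1/C; Z_total = 145.1 + j61.28 Ω = 157.5∠22.9° Ω.
Step 4 — Power factor: PF = cos(φ) = Re(Z)/|Z| = 145.12/157.53 = 0.9212.
Step 5 — Type: Im(Z) = 61.28 ⇒ lagging (phase φ = 22.9°).

PF = 0.9212 (lagging, φ = 22.9°)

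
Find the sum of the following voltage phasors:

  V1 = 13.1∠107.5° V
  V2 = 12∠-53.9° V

Step 1 — Convert each phasor to rectangular form:
  V1 = 13.1·(cos(107.5°) + j·sin(107.5°)) = -3.939 + j12.49 V
  V2 = 12·(cos(-53.9°) + j·sin(-53.9°)) = 7.07 - j9.696 V
Step 2 — Sum components: V_total = 3.131 + j2.798 V.
Step 3 — Convert to polar: |V_total| = 4.199 V, ∠V_total = 41.8°.

V_total = 4.199∠41.8° V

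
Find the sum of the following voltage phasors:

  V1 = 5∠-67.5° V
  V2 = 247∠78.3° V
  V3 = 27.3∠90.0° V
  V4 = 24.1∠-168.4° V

Step 1 — Convert each phasor to rectangular form:
  V1 = 5·(cos(-67.5°) + j·sin(-67.5°)) = 1.913 - j4.619 V
  V2 = 247·(cos(78.3°) + j·sin(78.3°)) = 50.09 + j241.9 V
  V3 = 27.3·(cos(90.0°) + j·sin(90.0°)) = 0 + j27.3 V
  V4 = 24.1·(cos(-168.4°) + j·sin(-168.4°)) = -23.61 - j4.846 V
Step 2 — Sum components: V_total = 28.39 + j259.7 V.
Step 3 — Convert to polar: |V_total| = 261.3 V, ∠V_total = 83.8°.

V_total = 261.3∠83.8° V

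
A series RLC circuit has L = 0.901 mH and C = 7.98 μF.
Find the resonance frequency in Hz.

Step 1 — Resonance condition Im(Z)=0 gives ω₀ = 1/√(LC).
Step 2 — ω₀ = 1/√(0.000901·7.98e-06) = 1.179e+04 rad/s.
Step 3 — f₀ = ω₀/(2π) = 1877 Hz.

f₀ = 1877 Hz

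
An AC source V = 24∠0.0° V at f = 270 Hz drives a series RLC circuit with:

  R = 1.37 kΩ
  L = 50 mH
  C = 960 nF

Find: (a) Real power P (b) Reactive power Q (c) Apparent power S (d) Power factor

Step 1 — Angular frequency: ω = 2π·f = 2π·270 = 1696 rad/s.
Step 2 — Component impedances:
  R: Z = R = 1370 Ω
  L: Z = jωL = j·1696·0.05 = 0 + j84.82 Ω
  C: Z = 1/(jωC) = -j/(ω·C) = 0 - j614 Ω
Step 3 — Series combination: Z_total = R + L + C = 1370 - j529.2 Ω = 1469∠-21.1° Ω.
Step 4 — Source phasor: V = 24∠0.0° V = 24 V.
Step 5 — Current: I = V / Z = 0.01524 + j0.005888 A = 0.01634∠21.1° A.
Step 6 — Complex power: S = V·I* = 0.3658 - j0.1413 VA.
Step 7 — Real power: P = Re(S) = 0.3658 W.
Step 8 — Reactive power: Q = Im(S) = -0.1413 VAR.
Step 9 — Apparent power: |S| = 0.3922 VA.
Step 10 — Power factor: PF = P/|S| = 0.9328 (leading).

(a) P = 0.3658 W  (b) Q = -0.1413 VAR  (c) S = 0.3922 VA  (d) PF = 0.9328 (leading)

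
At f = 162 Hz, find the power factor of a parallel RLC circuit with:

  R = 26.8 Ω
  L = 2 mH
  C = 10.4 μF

Step 1 — Angular frequency: ω = 2π·f = 2π·162 = 1018 rad/s.
Step 2 — Component impedances:
  R: Z = R = 26.8 Ω
  L: Z = jωL = j·1018·0.002 = 0 + j2.036 Ω
  C: Z = 1/(jωC) = -j/(ω·C) = 0 - j94.47 Ω
Step 3 — Parallel combination: 1/Z_total = 1/R + 1/L + 1/C; Z_total = 0.1606 + j2.068 Ω = 2.074∠85.6° Ω.
Step 4 — Power factor: PF = cos(φ) = Re(Z)/|Z| = 0.16056/2.0743 = 0.0774.
Step 5 — Type: Im(Z) = 2.068 ⇒ lagging (phase φ = 85.6°).

PF = 0.0774 (lagging, φ = 85.6°)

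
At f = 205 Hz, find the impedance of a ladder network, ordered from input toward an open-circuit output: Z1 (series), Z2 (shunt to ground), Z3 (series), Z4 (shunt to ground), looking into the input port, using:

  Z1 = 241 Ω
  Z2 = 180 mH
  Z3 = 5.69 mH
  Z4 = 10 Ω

Step 1 — Angular frequency: ω = 2π·f = 2π·205 = 1288 rad/s.
Step 2 — Component impedances:
  Z1: Z = R = 241 Ω
  Z2: Z = jωL = j·1288·0.18 = 0 + j231.8 Ω
  Z3: Z = jωL = j·1288·0.00569 = 0 + j7.329 Ω
  Z4: Z = R = 10 Ω
Step 3 — Ladder network (open output): work backward from the far end, alternating series and parallel combinations. Z_in = 250.4 + j7.497 Ω = 250.5∠1.7° Ω.

Z = 250.4 + j7.497 Ω = 250.5∠1.7° Ω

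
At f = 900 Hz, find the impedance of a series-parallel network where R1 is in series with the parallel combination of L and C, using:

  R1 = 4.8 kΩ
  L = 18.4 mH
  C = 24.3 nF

Step 1 — Angular frequency: ω = 2π·f = 2π·900 = 5655 rad/s.
Step 2 — Component impedances:
  R1: Z = R = 4800 Ω
  L: Z = jωL = j·5655·0.0184 = 0 + j104 Ω
  C: Z = 1/(jωC) = -j/(ω·C) = 0 - j7277 Ω
Step 3 — Parallel branch: L || C = 1/(1/L + 1/C) = 0 + j105.6 Ω.
Step 4 — Series with R1: Z_total = R1 + (L || C) = 4800 + j105.6 Ω = 4801∠1.3° Ω.

Z = 4800 + j105.6 Ω = 4801∠1.3° Ω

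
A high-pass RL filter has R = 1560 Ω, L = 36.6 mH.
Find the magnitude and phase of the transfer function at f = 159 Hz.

Step 1 — Angular frequency: ω = 2π·159 = 999 rad/s.
Step 2 — Transfer function: H(jω) = jωL/(R + jωL).
Step 3 — Numerator jωL = j·36.56; denominator R + jωL = 1560 + j36.56.
Step 4 — H = 0.0005491 + j0.02343.
Step 5 — Magnitude: |H| = 0.02343 (-32.6 dB); phase: φ = 88.7°.

|H| = 0.02343 (-32.6 dB), φ = 88.7°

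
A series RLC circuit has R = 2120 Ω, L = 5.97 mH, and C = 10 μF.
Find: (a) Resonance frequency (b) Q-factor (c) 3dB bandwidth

Step 1 — Resonance condition Im(Z)=0 gives ω₀ = 1/√(LC).
Step 2 — ω₀ = 1/√(0.00597·1e-05) = 4093 rad/s.
Step 3 — f₀ = ω₀/(2π) = 651.4 Hz.
Step 4 — Series Q: Q = ω₀L/R = 4093·0.00597/2120 = 0.01153.
Step 5 — 3dB bandwidth: Δω = ω₀/Q = 3.551e+05 rad/s; BW = Δω/(2π) = 5.652e+04 Hz.

(a) f₀ = 651.4 Hz  (b) Q = 0.01153  (c) BW = 5.652e+04 Hz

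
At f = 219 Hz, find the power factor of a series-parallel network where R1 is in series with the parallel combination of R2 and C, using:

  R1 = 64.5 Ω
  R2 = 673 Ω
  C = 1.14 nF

Step 1 — Angular frequency: ω = 2π·f = 2π·219 = 1376 rad/s.
Step 2 — Component impedances:
  R1: Z = R = 64.5 Ω
  R2: Z = R = 673 Ω
  C: Z = 1/(jωC) = -j/(ω·C) = 0 - j6.375e+05 Ω
Step 3 — Parallel branch: R2 || C = 1/(1/R2 + 1/C) = 673 - j0.7105 Ω.
Step 4 — Series with R1: Z_total = R1 + (R2 || C) = 737.5 - j0.7105 Ω = 737.5∠-0.1° Ω.
Step 5 — Power factor: PF = cos(φ) = Re(Z)/|Z| = 737.5/737.5 = 1.
Step 6 — Type: Im(Z) = -0.7105 ⇒ leading (phase φ = -0.1°).

PF = 1 (leading, φ = -0.1°)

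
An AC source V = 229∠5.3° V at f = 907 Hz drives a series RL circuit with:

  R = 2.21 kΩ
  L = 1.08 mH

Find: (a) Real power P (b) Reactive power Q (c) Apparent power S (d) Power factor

Step 1 — Angular frequency: ω = 2π·f = 2π·907 = 5699 rad/s.
Step 2 — Component impedances:
  R: Z = R = 2210 Ω
  L: Z = jωL = j·5699·0.00108 = 0 + j6.155 Ω
Step 3 — Series combination: Z_total = R + L = 2210 + j6.155 Ω = 2210∠0.2° Ω.
Step 4 — Source phasor: V = 229∠5.3° V = 228 + j21.15 V.
Step 5 — Current: I = V / Z = 0.1032 + j0.009284 A = 0.1036∠5.1° A.
Step 6 — Complex power: S = V·I* = 23.73 + j0.06608 VA.
Step 7 — Real power: P = Re(S) = 23.73 W.
Step 8 — Reactive power: Q = Im(S) = 0.06608 VAR.
Step 9 — Apparent power: |S| = 23.73 VA.
Step 10 — Power factor: PF = P/|S| = 1 (lagging).

(a) P = 23.73 W  (b) Q = 0.06608 VAR  (c) S = 23.73 VA  (d) PF = 1 (lagging)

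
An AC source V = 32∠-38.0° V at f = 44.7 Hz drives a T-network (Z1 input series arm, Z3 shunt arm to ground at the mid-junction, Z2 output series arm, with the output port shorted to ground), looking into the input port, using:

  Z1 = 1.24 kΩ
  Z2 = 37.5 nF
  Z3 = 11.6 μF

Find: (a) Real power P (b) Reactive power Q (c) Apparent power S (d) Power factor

Step 1 — Angular frequency: ω = 2π·f = 2π·44.7 = 280.9 rad/s.
Step 2 — Component impedances:
  Z1: Z = R = 1240 Ω
  Z2: Z = 1/(jωC) = -j/(ω·C) = 0 - j9.495e+04 Ω
  Z3: Z = 1/(jωC) = -j/(ω·C) = 0 - j306.9 Ω
Step 3 — With the output port shorted to ground, the output series arm Z2 runs from the junction to ground; the shunt arm Z3 also runs from the junction to ground. They appear in parallel: Z3 || Z2 = 0 - j306 Ω.
Step 4 — Series with input arm Z1: Z_in = Z1 + (Z3 || Z2) = 1240 - j306 Ω = 1277∠-13.9° Ω.
Step 5 — Source phasor: V = 32∠-38.0° V = 25.22 - j19.7 V.
Step 6 — Current: I = V / Z = 0.02286 - j0.01025 A = 0.02506∠-24.1° A.
Step 7 — Complex power: S = V·I* = 0.7784 - j0.1921 VA.
Step 8 — Real power: P = Re(S) = 0.7784 W.
Step 9 — Reactive power: Q = Im(S) = -0.1921 VAR.
Step 10 — Apparent power: |S| = 0.8018 VA.
Step 11 — Power factor: PF = P/|S| = 0.9709 (leading).

(a) P = 0.7784 W  (b) Q = -0.1921 VAR  (c) S = 0.8018 VA  (d) PF = 0.9709 (leading)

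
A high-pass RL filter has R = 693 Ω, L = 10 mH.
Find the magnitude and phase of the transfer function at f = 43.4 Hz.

Step 1 — Angular frequency: ω = 2π·43.4 = 272.7 rad/s.
Step 2 — Transfer function: H(jω) = jωL/(R + jωL).
Step 3 — Numerator jωL = j·2.727; denominator R + jωL = 693 + j2.727.
Step 4 — H = 1.548e-05 + j0.003935.
Step 5 — Magnitude: |H| = 0.003935 (-48.1 dB); phase: φ = 89.8°.

|H| = 0.003935 (-48.1 dB), φ = 89.8°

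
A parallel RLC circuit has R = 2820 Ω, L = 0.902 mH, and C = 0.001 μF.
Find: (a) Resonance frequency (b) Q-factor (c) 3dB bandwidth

Step 1 — Resonance: ω₀ = 1/√(LC) = 1/√(0.000902·1e-09) = 1.053e+06 rad/s.
Step 2 — f₀ = ω₀/(2π) = 1.676e+05 Hz.
Step 3 — Parallel Q: Q = R/(ω₀L) = 2820/(1.053e+06·0.000902) = 2.969.
Step 4 — Bandwidth: Δω = ω₀/Q = 3.546e+05 rad/s; BW = Δω/(2π) = 5.644e+04 Hz.

(a) f₀ = 1.676e+05 Hz  (b) Q = 2.969  (c) BW = 5.644e+04 Hz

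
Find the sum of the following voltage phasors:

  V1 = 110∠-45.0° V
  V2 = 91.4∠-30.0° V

Step 1 — Convert each phasor to rectangular form:
  V1 = 110·(cos(-45.0°) + j·sin(-45.0°)) = 77.78 - j77.78 V
  V2 = 91.4·(cos(-30.0°) + j·sin(-30.0°)) = 79.15 - j45.7 V
Step 2 — Sum components: V_total = 156.9 - j123.5 V.
Step 3 — Convert to polar: |V_total| = 199.7 V, ∠V_total = -38.2°.

V_total = 199.7∠-38.2° V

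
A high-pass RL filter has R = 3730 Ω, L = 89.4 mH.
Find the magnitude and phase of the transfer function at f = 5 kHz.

Step 1 — Angular frequency: ω = 2π·5000 = 3.142e+04 rad/s.
Step 2 — Transfer function: H(jω) = jωL/(R + jωL).
Step 3 — Numerator jωL = j·2809; denominator R + jωL = 3730 + j2809.
Step 4 — H = 0.3618 + j0.4805.
Step 5 — Magnitude: |H| = 0.6015 (-4.4 dB); phase: φ = 53.0°.

|H| = 0.6015 (-4.4 dB), φ = 53.0°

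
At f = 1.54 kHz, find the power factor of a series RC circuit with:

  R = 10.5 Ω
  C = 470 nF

Step 1 — Angular frequency: ω = 2π·f = 2π·1540 = 9676 rad/s.
Step 2 — Component impedances:
  R: Z = R = 10.5 Ω
  C: Z = 1/(jωC) = -j/(ω·C) = 0 - j219.9 Ω
Step 3 — Series combination: Z_total = R + C = 10.5 - j219.9 Ω = 220.1∠-87.3° Ω.
Step 4 — Power factor: PF = cos(φ) = Re(Z)/|Z| = 10.5/220.14 = 0.0477.
Step 5 — Type: Im(Z) = -219.9 ⇒ leading (phase φ = -87.3°).

PF = 0.0477 (leading, φ = -87.3°)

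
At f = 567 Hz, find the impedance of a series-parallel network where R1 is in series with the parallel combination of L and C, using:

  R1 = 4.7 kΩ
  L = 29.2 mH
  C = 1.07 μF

Step 1 — Angular frequency: ω = 2π·f = 2π·567 = 3563 rad/s.
Step 2 — Component impedances:
  R1: Z = R = 4700 Ω
  L: Z = jωL = j·3563·0.0292 = 0 + j104 Ω
  C: Z = 1/(jωC) = -j/(ω·C) = 0 - j262.3 Ω
Step 3 — Parallel branch: L || C = 1/(1/L + 1/C) = 0 + j172.4 Ω.
Step 4 — Series with R1: Z_total = R1 + (L || C) = 4700 + j172.4 Ω = 4703∠2.1° Ω.

Z = 4700 + j172.4 Ω = 4703∠2.1° Ω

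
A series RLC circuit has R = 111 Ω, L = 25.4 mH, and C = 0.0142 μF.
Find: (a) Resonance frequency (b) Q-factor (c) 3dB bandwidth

Step 1 — Resonance condition Im(Z)=0 gives ω₀ = 1/√(LC).
Step 2 — ω₀ = 1/√(0.0254·1.42e-08) = 5.265e+04 rad/s.
Step 3 — f₀ = ω₀/(2π) = 8380 Hz.
Step 4 — Series Q: Q = ω₀L/R = 5.265e+04·0.0254/111 = 12.05.
Step 5 — 3dB bandwidth: Δω = ω₀/Q = 4370 rad/s; BW = Δω/(2π) = 695.5 Hz.

(a) f₀ = 8380 Hz  (b) Q = 12.05  (c) BW = 695.5 Hz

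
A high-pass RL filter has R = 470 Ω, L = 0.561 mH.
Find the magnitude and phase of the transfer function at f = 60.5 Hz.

Step 1 — Angular frequency: ω = 2π·60.5 = 380.1 rad/s.
Step 2 — Transfer function: H(jω) = jωL/(R + jωL).
Step 3 — Numerator jωL = j·0.2133; denominator R + jωL = 470 + j0.2133.
Step 4 — H = 2.059e-07 + j0.0004537.
Step 5 — Magnitude: |H| = 0.0004537 (-66.9 dB); phase: φ = 90.0°.

|H| = 0.0004537 (-66.9 dB), φ = 90.0°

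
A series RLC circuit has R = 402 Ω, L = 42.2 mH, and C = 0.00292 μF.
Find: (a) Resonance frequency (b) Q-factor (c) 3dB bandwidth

Step 1 — Resonance: ω₀ = 1/√(LC) = 1/√(0.0422·2.92e-09) = 9.008e+04 rad/s.
Step 2 — f₀ = ω₀/(2π) = 1.434e+04 Hz.
Step 3 — Series Q: Q = ω₀L/R = 9.008e+04·0.0422/402 = 9.457.
Step 4 — Bandwidth: Δω = ω₀/Q = 9526 rad/s; BW = Δω/(2π) = 1516 Hz.

(a) f₀ = 1.434e+04 Hz  (b) Q = 9.457  (c) BW = 1516 Hz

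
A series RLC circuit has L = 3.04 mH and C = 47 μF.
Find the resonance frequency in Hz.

Step 1 — Resonance condition Im(Z)=0 gives ω₀ = 1/√(LC).
Step 2 — ω₀ = 1/√(0.00304·4.7e-05) = 2646 rad/s.
Step 3 — f₀ = ω₀/(2π) = 421.1 Hz.

f₀ = 421.1 Hz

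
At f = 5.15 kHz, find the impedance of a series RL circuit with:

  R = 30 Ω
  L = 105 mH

Step 1 — Angular frequency: ω = 2π·f = 2π·5150 = 3.236e+04 rad/s.
Step 2 — Component impedances:
  R: Z = R = 30 Ω
  L: Z = jωL = j·3.236e+04·0.105 = 0 + j3398 Ω
Step 3 — Series combination: Z_total = R + L = 30 + j3398 Ω = 3398∠89.5° Ω.

Z = 30 + j3398 Ω = 3398∠89.5° Ω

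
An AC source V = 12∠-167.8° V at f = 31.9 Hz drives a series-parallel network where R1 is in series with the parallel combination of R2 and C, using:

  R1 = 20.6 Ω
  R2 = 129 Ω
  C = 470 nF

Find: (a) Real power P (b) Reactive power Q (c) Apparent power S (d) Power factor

Step 1 — Angular frequency: ω = 2π·f = 2π·31.9 = 200.4 rad/s.
Step 2 — Component impedances:
  R1: Z = R = 20.6 Ω
  R2: Z = R = 129 Ω
  C: Z = 1/(jωC) = -j/(ω·C) = 0 - j1.062e+04 Ω
Step 3 — Parallel branch: R2 || C = 1/(1/R2 + 1/C) = 129 - j1.567 Ω.
Step 4 — Series with R1: Z_total = R1 + (R2 || C) = 149.6 - j1.567 Ω = 149.6∠-0.6° Ω.
Step 5 — Source phasor: V = 12∠-167.8° V = -11.73 - j2.536 V.
Step 6 — Current: I = V / Z = -0.07823 - j0.01777 A = 0.08022∠-167.2° A.
Step 7 — Complex power: S = V·I* = 0.9626 - j0.01009 VA.
Step 8 — Real power: P = Re(S) = 0.9626 W.
Step 9 — Reactive power: Q = Im(S) = -0.01009 VAR.
Step 10 — Apparent power: |S| = 0.9626 VA.
Step 11 — Power factor: PF = P/|S| = 0.9999 (leading).

(a) P = 0.9626 W  (b) Q = -0.01009 VAR  (c) S = 0.9626 VA  (d) PF = 0.9999 (leading)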